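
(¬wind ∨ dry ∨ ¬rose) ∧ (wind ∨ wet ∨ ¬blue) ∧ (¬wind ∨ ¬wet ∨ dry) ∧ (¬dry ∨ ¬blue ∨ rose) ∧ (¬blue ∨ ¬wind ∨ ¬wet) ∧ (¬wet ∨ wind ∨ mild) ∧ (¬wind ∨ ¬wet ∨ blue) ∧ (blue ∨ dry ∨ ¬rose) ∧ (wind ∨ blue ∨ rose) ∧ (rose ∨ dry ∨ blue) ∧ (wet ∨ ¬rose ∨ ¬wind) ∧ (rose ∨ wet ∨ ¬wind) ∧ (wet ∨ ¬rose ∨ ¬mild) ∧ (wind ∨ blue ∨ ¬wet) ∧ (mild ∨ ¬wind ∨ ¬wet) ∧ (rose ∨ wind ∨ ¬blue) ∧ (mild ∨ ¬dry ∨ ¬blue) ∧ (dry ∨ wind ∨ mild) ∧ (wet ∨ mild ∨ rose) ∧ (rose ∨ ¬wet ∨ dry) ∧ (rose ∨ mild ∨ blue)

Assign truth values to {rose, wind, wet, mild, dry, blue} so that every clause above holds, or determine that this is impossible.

rose ↦ True, wind ↦ False, wet ↦ True, mild ↦ True, dry ↦ False, blue ↦ True

Try wind = False.
Try wet = True.
The clause (mild) is unit, so mild = True.
The clause (blue) is unit, so blue = True.
The clause (rose) is unit, so rose = True.
Every clause is now satisfied; dry is unconstrained.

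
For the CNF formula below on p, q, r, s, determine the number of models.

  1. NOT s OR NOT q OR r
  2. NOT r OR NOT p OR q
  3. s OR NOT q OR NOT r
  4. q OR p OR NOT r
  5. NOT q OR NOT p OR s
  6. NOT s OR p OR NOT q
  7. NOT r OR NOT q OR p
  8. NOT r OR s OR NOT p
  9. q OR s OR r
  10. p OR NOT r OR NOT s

4

There are 2^4 = 16 truth assignments over (p, q, r, s).
Check each against the 10 clauses (columns in the order p, q, r, s):
  F F F F  ✗ fails (q OR s OR r)
  F F F T  ✓ satisfies all
  F F T F  ✗ fails (q OR p OR NOT r)
  F F T T  ✗ fails (q OR p OR NOT r)
  F T F F  ✓ satisfies all
  F T F T  ✗ fails (NOT s OR NOT q OR r)
  F T T F  ✗ fails (s OR NOT q OR NOT r)
  F T T T  ✗ fails (NOT s OR p OR NOT q)
  T F F F  ✗ fails (q OR s OR r)
  T F F T  ✓ satisfies all
  T F T F  ✗ fails (NOT r OR NOT p OR q)
  T F T T  ✗ fails (NOT r OR NOT p OR q)
  T T F F  ✗ fails (NOT q OR NOT p OR s)
  T T F T  ✗ fails (NOT s OR NOT q OR r)
  T T T F  ✗ fails (s OR NOT q OR NOT r)
  T T T T  ✓ satisfies all
4 of the 16 rows are models.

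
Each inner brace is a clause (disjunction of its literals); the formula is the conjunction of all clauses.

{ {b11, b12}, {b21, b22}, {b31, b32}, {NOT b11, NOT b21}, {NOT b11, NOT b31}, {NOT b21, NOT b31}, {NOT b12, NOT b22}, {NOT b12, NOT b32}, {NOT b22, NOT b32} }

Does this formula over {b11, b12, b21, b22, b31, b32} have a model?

No, unsatisfiable

Try b11 = true.
The clause (NOT b21) is unit, so b21 = false.
The clause (b22) is unit, so b22 = true.
The clause (NOT b31) is unit, so b31 = false.
The clause (b32) is unit, so b32 = true.
Now (NOT b32) is unsatisfied and unit — conflict.
That branch fails; take b11 = false instead.
The clause (b12) is unit, so b12 = true.
The clause (NOT b22) is unit, so b22 = false.
The clause (b21) is unit, so b21 = true.
The clause (NOT b31) is unit, so b31 = false.
The clause (b32) is unit, so b32 = true.
Now (NOT b32) is unsatisfied and unit — conflict.
Both values of b11 lead to a conflict.
No assignment satisfies every clause.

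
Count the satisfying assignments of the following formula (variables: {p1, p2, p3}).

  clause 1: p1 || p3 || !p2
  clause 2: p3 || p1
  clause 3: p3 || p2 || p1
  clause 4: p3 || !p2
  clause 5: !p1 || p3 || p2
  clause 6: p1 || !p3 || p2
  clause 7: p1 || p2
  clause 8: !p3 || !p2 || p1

There are 2^3 = 8 truth assignments over (p1, p2, p3).
Check each against the 8 clauses (columns in the order p1, p2, p3):
  F F F  ✗ fails (p3 || p1)
  F F T  ✗ fails (p1 || !p3 || p2)
  F T F  ✗ fails (p1 || p3 || !p2)
  F T T  ✗ fails (!p3 || !p2 || p1)
  T F F  ✗ fails (!p1 || p3 || p2)
  T F T  ✓ satisfies all
  T T F  ✗ fails (p3 || !p2)
  T T T  ✓ satisfies all
2 of the 8 rows are models.

2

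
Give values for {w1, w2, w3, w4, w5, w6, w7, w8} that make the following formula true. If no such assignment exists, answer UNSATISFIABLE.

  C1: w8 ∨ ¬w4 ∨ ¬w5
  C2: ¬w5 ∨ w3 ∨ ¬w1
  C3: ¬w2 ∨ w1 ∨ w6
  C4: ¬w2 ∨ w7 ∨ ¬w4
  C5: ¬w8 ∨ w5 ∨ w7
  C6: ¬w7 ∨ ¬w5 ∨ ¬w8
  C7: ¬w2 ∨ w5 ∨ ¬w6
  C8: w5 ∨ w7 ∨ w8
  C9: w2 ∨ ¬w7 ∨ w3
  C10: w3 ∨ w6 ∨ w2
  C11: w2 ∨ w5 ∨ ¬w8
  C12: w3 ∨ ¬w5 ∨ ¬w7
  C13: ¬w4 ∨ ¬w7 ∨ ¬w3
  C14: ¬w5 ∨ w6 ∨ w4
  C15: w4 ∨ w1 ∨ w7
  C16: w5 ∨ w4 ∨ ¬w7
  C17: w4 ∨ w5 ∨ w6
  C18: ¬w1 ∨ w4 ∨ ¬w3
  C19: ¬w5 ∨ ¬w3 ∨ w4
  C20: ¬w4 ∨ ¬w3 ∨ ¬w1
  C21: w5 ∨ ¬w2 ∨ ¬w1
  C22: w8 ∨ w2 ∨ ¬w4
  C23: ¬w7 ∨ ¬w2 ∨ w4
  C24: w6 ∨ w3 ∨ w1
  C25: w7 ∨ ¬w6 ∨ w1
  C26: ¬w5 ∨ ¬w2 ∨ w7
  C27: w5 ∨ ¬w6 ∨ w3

w1 ↦ False; w2 ↦ False; w3 ↦ True; w4 ↦ True; w5 ↦ True; w6 ↦ False; w7 ↦ False; w8 ↦ True

Try w8 = True.
Try w5 = True.
From the singleton clause (¬w7), w7 = False.
From the singleton clause (¬w2), w2 = False.
Try w3 = True.
From the singleton clause (w4), w4 = True.
From the singleton clause (¬w1), w1 = False.
From the singleton clause (¬w6), w6 = False.
Every clause now holds.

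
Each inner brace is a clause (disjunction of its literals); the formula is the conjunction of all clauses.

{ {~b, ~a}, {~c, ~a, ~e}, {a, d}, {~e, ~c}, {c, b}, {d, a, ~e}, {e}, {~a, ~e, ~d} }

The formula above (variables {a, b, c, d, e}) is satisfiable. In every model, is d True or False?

True

Suppose d = 0.
(a) alone gives a = 1.
(~b) alone gives b = 0.
(c) alone gives c = 1.
(~e) alone gives e = 0.
Now (e) is unsatisfied and unit — conflict.
So every satisfying assignment has d = True.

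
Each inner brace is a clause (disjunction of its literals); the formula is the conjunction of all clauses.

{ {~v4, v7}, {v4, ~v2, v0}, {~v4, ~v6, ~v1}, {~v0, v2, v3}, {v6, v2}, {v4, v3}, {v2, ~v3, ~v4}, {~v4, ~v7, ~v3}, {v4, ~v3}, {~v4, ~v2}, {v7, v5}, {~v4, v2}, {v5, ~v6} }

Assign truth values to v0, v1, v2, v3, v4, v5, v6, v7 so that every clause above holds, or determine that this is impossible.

UNSATISFIABLE

Try v4 = 0.
The clause (v3) is unit, so v3 = 1.
That conflicts with the unit clause (~v3).
So v4 must be the other value — set v4 = 1.
The clause (v7) is unit, so v7 = 1.
The clause (~v3) is unit, so v3 = 0.
The clause (~v2) is unit, so v2 = 0.
That conflicts with the unit clause (v2).
Neither v4 = 1 nor v4 = 0 works.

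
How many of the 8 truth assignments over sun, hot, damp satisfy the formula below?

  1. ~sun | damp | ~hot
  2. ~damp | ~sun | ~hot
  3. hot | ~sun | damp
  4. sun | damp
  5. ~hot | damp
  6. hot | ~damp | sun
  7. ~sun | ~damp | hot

1

There are 2^3 = 8 truth assignments over (sun, hot, damp).
Check each against the 7 clauses (columns in the order sun, hot, damp):
  F F F  ✗ fails (sun | damp)
  F F T  ✗ fails (hot | ~damp | sun)
  F T F  ✗ fails (sun | damp)
  F T T  ✓ satisfies all
  T F F  ✗ fails (hot | ~sun | damp)
  T F T  ✗ fails (~sun | ~damp | hot)
  T T F  ✗ fails (~sun | damp | ~hot)
  T T T  ✗ fails (~damp | ~sun | ~hot)
1 of the 8 rows is a model.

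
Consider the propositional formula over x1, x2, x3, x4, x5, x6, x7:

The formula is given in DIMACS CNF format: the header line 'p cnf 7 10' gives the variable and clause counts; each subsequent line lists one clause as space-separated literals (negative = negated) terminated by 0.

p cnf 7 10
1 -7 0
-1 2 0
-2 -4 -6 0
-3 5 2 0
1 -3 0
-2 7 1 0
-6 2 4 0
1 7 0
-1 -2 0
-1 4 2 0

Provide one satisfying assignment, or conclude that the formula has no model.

Try x1 = True.
The clause (x2) is unit, so x2 = True.
Now (¬x2) is unsatisfied and unit — conflict.
That branch fails; take x1 = False instead.
The clause (¬x7) is unit, so x7 = False.
Now (x7) is unsatisfied and unit — conflict.
Either choice for x1 ends in contradiction.

UNSATISFIABLE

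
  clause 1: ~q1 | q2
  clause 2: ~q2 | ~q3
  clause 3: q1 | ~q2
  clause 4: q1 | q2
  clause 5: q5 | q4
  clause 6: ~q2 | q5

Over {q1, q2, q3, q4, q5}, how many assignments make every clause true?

2

There are 2^5 = 32 truth assignments over (q1, q2, q3, q4, q5).
Split on q2. With q2 = 1, the clauses containing q2 are satisfied and ~q2 drops from the rest; 2 of the 2^4 = 16 assignments to the other variables satisfy what remains.
With q2 = 0, by the same count on the reduced clause set, 0 assignments work.
Total: 2 + 0 = 2.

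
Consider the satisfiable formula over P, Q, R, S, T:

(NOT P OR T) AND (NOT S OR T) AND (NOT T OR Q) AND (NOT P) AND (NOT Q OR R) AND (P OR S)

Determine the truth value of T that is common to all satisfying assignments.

Suppose T = false.
The clause (NOT P) is unit, so P = false.
The clause (NOT S) is unit, so S = false.
Now (S) is unsatisfied and unit — conflict.
So every satisfying assignment has T = True.

True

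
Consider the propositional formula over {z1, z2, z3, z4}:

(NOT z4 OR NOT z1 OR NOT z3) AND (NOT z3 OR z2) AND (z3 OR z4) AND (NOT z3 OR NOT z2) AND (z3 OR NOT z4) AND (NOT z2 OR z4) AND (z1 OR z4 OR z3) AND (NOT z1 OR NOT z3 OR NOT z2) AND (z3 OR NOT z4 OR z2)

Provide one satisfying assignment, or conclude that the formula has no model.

Suppose z3 = false.
From the singleton clause (z4), z4 = true.
That conflicts with the unit clause (NOT z4).
Undo z3 and try z3 = true.
From the singleton clause (z2), z2 = true.
That conflicts with the unit clause (NOT z2).
Both values of z3 lead to a conflict.

UNSATISFIABLE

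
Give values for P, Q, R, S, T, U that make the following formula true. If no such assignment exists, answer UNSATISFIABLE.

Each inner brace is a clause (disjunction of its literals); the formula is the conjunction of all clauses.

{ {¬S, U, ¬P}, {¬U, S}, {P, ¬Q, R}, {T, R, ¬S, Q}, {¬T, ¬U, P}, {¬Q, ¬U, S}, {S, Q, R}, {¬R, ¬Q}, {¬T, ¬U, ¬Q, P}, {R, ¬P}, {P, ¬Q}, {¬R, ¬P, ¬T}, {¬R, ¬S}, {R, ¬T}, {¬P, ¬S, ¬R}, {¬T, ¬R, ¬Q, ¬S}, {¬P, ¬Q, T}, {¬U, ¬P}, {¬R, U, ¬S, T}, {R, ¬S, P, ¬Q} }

Branch on U: set U = False.
Branch on S: set S = False.
Branch on Q: set Q = False.
From the singleton clause (R), R = True.
Branch on P: set P = False.
No clause remains; T is free.

P=False; Q=False; R=True; S=False; T=False; U=False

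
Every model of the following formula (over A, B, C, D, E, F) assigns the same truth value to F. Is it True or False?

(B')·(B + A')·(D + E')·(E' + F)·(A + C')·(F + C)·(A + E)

Suppose F = 0.
Unit clause (B') forces B = 0.
Unit clause (A') forces A = 0.
Unit clause (E') forces E = 0.
Now (E) is unsatisfied and unit — conflict.
So every satisfying assignment has F = True.

True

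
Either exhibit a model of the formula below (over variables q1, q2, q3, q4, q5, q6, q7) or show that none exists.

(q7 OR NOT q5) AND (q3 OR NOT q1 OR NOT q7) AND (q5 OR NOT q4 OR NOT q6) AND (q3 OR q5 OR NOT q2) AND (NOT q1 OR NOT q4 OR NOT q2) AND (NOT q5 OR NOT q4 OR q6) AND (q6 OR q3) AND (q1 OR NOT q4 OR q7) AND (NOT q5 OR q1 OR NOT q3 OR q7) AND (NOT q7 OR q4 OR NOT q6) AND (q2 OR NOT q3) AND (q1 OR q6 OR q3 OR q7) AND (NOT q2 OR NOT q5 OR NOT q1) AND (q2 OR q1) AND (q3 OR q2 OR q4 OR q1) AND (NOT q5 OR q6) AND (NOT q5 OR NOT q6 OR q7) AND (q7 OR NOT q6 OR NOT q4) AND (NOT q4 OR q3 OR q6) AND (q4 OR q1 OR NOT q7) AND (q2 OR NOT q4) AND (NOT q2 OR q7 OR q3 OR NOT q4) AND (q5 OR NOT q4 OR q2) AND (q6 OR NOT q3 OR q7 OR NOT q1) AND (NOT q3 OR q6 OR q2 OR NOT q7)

q1: false,  q2: true,  q3: true,  q4: false,  q5: false,  q6: true,  q7: false

Case q7 = false:
(NOT q5) alone gives q5 = false.
Case q4 = false:
Case q3 = true:
(q2) alone gives q2 = true.
Case q6 = true:
Every clause is now satisfied; q1 is unconstrained.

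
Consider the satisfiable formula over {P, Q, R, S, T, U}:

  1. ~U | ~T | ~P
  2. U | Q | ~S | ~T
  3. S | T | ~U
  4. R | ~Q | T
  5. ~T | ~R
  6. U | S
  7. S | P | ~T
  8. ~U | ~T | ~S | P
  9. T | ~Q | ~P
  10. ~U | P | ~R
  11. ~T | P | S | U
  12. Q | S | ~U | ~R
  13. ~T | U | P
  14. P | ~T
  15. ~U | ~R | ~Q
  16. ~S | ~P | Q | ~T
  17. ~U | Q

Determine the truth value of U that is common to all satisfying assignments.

Suppose U = 1.
From the singleton clause (Q), Q = 1.
From the singleton clause (~R), R = 0.
From the singleton clause (T), T = 1.
From the singleton clause (~P), P = 0.
But (P) is also a unit clause — contradiction.
So every satisfying assignment has U = False.

False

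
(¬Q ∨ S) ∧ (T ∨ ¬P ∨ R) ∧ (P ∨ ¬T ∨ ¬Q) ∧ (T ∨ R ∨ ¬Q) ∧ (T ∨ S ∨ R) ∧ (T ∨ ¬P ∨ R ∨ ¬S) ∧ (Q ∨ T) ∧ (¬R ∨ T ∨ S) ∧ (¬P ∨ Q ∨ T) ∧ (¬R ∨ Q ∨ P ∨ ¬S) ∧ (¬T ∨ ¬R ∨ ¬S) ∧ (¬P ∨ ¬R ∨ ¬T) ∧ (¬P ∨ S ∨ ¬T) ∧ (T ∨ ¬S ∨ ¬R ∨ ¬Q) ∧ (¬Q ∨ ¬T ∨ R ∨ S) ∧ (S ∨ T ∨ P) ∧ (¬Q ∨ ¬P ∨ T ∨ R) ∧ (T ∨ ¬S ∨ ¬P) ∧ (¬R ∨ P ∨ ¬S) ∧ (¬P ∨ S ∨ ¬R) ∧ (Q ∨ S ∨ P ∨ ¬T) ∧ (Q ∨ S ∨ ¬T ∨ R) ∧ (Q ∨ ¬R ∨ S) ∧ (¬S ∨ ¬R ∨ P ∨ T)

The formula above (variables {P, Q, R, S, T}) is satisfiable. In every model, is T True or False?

Suppose T = False.
From the singleton clause (Q), Q = True.
From the singleton clause (S), S = True.
From the singleton clause (R), R = True.
But (¬R) is also a unit clause — contradiction.
So every satisfying assignment has T = True.

True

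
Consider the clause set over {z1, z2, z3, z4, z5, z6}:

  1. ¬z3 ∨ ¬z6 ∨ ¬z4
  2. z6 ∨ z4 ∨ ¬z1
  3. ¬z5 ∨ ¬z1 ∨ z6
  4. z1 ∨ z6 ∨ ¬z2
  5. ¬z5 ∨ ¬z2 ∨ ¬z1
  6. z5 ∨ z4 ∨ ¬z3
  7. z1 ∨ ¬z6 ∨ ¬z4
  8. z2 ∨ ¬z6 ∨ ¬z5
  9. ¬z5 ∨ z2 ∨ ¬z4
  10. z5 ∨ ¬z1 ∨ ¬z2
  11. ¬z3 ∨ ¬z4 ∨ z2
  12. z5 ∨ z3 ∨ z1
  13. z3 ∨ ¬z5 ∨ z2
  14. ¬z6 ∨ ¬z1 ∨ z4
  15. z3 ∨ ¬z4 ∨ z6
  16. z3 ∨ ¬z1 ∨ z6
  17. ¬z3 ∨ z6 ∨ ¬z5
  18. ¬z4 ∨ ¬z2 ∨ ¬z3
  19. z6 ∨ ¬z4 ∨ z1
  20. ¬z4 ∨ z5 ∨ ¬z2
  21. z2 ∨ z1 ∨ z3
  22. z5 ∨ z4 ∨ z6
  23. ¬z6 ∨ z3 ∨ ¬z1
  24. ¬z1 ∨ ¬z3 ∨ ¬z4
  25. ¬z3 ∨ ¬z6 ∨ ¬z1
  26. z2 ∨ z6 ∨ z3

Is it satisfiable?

Try z3 = False.
Try z5 = True.
The clause (z2) is unit, so z2 = True.
The clause (¬z1) is unit, so z1 = False.
The clause (z6) is unit, so z6 = True.
The clause (¬z4) is unit, so z4 = False.
Every clause now holds.
A satisfying assignment: z1 ↦ False,  z2 ↦ True,  z3 ↦ False,  z4 ↦ False,  z5 ↦ True,  z6 ↦ True.

Yes, satisfiable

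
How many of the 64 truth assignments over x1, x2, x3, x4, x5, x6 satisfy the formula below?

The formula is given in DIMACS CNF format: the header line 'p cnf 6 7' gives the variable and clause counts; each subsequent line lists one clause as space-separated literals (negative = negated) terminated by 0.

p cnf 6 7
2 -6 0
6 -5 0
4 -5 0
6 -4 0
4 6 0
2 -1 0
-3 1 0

9

There are 2^6 = 64 truth assignments over (x1, x2, x3, x4, x5, x6).
Split on x3. With x3 = True, the clauses containing x3 are satisfied and ¬x3 drops from the rest; 3 of the 2^5 = 32 assignments to the other variables satisfy what remains.
With x3 = False, by the same count on the reduced clause set, 6 assignments work.
Total: 3 + 6 = 9.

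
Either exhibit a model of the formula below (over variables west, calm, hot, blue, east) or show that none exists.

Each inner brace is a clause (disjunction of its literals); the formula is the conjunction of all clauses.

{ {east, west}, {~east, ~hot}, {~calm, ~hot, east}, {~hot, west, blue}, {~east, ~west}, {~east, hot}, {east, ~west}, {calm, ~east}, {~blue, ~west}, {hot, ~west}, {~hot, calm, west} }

UNSATISFIABLE

Try east = 1.
(~hot) alone gives hot = 0.
Now (hot) is unsatisfied and unit — conflict.
Undo east and try east = 0.
(west) alone gives west = 1.
Now (~west) is unsatisfied and unit — conflict.
Neither east = 1 nor east = 0 works.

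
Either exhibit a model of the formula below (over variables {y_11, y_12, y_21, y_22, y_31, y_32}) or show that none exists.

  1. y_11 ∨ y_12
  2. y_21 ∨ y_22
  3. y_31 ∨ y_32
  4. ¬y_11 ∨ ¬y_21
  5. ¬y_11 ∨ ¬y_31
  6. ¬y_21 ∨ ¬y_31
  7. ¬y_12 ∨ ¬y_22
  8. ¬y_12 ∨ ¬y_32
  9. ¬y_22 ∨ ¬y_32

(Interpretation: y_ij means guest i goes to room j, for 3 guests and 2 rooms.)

UNSATISFIABLE

Branch on y_11: set y_11 = True.
Unit clause (¬y_21) forces y_21 = False.
Unit clause (y_22) forces y_22 = True.
Unit clause (¬y_31) forces y_31 = False.
Unit clause (y_32) forces y_32 = True.
But (¬y_32) is also a unit clause — contradiction.
So y_11 must be the other value — set y_11 = False.
Unit clause (y_12) forces y_12 = True.
Unit clause (¬y_22) forces y_22 = False.
Unit clause (y_21) forces y_21 = True.
Unit clause (¬y_31) forces y_31 = False.
Unit clause (y_32) forces y_32 = True.
But (¬y_32) is also a unit clause — contradiction.
Either choice for y_11 ends in contradiction.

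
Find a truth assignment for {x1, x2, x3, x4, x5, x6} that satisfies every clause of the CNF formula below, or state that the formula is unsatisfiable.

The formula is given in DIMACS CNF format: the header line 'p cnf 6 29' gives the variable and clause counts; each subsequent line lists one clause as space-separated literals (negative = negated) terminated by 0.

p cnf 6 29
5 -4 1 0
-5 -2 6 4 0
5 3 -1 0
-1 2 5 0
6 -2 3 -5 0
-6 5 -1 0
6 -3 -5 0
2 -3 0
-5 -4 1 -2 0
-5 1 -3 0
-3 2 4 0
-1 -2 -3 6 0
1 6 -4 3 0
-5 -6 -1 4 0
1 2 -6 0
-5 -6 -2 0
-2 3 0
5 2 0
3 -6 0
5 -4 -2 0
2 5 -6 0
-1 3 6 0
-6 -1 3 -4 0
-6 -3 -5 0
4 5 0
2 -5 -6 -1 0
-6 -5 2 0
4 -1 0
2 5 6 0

Case x2 = False:
From the singleton clause (¬x3), x3 = False.
From the singleton clause (x5), x5 = True.
From the singleton clause (¬x6), x6 = False.
From the singleton clause (¬x1), x1 = False.
From the singleton clause (¬x4), x4 = False.
This assignment satisfies each clause.

x1 ↦ False,  x2 ↦ False,  x3 ↦ False,  x4 ↦ False,  x5 ↦ True,  x6 ↦ False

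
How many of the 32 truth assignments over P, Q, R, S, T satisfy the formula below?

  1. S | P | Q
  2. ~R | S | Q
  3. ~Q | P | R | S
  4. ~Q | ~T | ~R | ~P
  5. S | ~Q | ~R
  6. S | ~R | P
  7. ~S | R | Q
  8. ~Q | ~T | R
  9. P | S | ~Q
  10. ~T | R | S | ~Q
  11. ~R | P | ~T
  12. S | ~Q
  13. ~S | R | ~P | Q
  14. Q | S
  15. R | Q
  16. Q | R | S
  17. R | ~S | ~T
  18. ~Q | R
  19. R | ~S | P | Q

5

There are 2^5 = 32 truth assignments over (P, Q, R, S, T).
Split on Q. With Q = 1, the clauses containing Q are satisfied and ~Q drops from the rest; 2 of the 2^4 = 16 assignments to the other variables satisfy what remains.
With Q = 0, by the same count on the reduced clause set, 3 assignments work.
(One model: P=F, Q=F, R=T, S=T, T=F.)
Total: 2 + 3 = 5.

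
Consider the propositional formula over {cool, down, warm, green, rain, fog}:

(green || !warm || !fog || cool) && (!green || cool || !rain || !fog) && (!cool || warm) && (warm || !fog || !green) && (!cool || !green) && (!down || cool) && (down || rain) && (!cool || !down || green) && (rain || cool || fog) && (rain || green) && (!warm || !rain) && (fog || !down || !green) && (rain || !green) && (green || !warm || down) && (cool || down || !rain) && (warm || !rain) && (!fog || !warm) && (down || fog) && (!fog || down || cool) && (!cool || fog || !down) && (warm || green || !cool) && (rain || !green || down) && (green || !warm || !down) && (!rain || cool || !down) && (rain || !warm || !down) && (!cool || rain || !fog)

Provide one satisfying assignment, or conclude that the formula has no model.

Suppose cool = false.
(!down) alone gives down = false.
(rain) alone gives rain = true.
That conflicts with the unit clause (!rain).
Backtrack on cool: now try cool = true.
(warm) alone gives warm = true.
(!green) alone gives green = false.
(!down) alone gives down = false.
That conflicts with the unit clause (down).
Either choice for cool ends in contradiction.

UNSATISFIABLE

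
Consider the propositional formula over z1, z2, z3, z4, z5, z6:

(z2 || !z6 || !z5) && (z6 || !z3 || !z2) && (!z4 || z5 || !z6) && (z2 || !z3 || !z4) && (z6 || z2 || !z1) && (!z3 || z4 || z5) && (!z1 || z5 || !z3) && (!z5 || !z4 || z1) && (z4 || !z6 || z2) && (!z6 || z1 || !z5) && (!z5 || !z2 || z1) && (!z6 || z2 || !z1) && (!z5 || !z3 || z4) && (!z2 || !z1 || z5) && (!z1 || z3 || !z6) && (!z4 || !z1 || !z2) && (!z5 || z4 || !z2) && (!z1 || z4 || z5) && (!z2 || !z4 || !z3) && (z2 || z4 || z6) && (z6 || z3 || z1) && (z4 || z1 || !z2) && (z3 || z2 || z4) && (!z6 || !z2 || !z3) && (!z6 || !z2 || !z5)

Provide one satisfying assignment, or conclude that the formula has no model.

UNSATISFIABLE

Branch on z2: set z2 = true.
Branch on z6: set z6 = true.
The clause (!z3) is unit, so z3 = false.
The clause (!z1) is unit, so z1 = false.
The clause (!z5) is unit, so z5 = false.
The clause (!z4) is unit, so z4 = false.
Now (z4) is unsatisfied and unit — conflict.
That branch fails; take z6 = false instead.
The clause (!z3) is unit, so z3 = false.
The clause (z1) is unit, so z1 = true.
The clause (z5) is unit, so z5 = true.
The clause (!z4) is unit, so z4 = false.
Now (z4) is unsatisfied and unit — conflict.
Either choice for z6 ends in contradiction.
That branch fails; take z2 = false instead.
Branch on z6: set z6 = false.
The clause (!z1) is unit, so z1 = false.
The clause (z4) is unit, so z4 = true.
The clause (!z3) is unit, so z3 = false.
Now (z3) is unsatisfied and unit — conflict.
That branch fails; take z6 = true instead.
The clause (!z5) is unit, so z5 = false.
The clause (!z4) is unit, so z4 = false.
Now (z4) is unsatisfied and unit — conflict.
Either choice for z6 ends in contradiction.
Either choice for z2 ends in contradiction.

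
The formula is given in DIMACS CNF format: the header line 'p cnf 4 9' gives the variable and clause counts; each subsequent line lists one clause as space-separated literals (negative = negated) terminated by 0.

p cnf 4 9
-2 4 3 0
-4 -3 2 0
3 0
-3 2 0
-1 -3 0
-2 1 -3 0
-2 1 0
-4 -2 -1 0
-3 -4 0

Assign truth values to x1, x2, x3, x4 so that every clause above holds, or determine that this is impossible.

UNSATISFIABLE

(x3) alone gives x3 = True.
(x2) alone gives x2 = True.
(¬x1) alone gives x1 = False.
That conflicts with the unit clause (x1).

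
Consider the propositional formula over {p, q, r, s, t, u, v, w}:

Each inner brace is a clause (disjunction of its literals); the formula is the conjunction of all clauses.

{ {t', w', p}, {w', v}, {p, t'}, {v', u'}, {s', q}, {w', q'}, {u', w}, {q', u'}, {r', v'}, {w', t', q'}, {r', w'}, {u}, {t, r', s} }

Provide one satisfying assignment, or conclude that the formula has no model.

UNSATISFIABLE

From the singleton clause (u), u = 1.
From the singleton clause (v'), v = 0.
From the singleton clause (w'), w = 0.
Now (w) is unsatisfied and unit — conflict.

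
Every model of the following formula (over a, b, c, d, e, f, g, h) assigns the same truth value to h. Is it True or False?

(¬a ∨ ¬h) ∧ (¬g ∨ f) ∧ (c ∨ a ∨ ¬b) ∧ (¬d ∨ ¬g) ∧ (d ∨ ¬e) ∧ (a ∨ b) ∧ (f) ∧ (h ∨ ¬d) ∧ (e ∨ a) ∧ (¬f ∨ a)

False

Suppose h = True.
The clause (¬a) is unit, so a = False.
The clause (b) is unit, so b = True.
The clause (c) is unit, so c = True.
The clause (f) is unit, so f = True.
That conflicts with the unit clause (¬f).
So every satisfying assignment has h = False.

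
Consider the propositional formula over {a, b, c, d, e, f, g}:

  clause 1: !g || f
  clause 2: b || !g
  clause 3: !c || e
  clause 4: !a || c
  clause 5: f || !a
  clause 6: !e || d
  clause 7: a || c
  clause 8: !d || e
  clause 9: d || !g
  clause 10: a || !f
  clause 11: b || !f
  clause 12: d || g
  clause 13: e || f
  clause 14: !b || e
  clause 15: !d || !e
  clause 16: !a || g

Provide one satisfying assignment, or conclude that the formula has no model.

Branch on g: set g = false.
The clause (d) is unit, so d = true.
The clause (e) is unit, so e = true.
But (!e) is also a unit clause — contradiction.
That branch fails; take g = true instead.
The clause (f) is unit, so f = true.
The clause (b) is unit, so b = true.
The clause (d) is unit, so d = true.
The clause (e) is unit, so e = true.
But (!e) is also a unit clause — contradiction.
Both values of g lead to a conflict.

UNSATISFIABLE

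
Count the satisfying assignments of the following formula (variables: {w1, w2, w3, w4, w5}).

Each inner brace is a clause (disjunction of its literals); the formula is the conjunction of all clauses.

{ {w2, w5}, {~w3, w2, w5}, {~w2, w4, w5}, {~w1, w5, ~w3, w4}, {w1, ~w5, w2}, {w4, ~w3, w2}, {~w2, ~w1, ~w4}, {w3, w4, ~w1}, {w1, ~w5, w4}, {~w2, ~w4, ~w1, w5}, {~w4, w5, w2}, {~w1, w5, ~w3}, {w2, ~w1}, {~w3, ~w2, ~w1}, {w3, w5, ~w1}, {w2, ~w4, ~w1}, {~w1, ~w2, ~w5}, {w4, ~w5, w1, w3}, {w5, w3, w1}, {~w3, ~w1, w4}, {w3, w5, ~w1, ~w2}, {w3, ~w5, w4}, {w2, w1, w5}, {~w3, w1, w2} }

There are 2^5 = 32 truth assignments over (w1, w2, w3, w4, w5).
Split on w5. With w5 = 1, the clauses containing w5 are satisfied and ~w5 drops from the rest; 2 of the 2^4 = 16 assignments to the other variables satisfy what remains.
With w5 = 0, by the same count on the reduced clause set, 1 assignment works.
Total: 2 + 1 = 3.

3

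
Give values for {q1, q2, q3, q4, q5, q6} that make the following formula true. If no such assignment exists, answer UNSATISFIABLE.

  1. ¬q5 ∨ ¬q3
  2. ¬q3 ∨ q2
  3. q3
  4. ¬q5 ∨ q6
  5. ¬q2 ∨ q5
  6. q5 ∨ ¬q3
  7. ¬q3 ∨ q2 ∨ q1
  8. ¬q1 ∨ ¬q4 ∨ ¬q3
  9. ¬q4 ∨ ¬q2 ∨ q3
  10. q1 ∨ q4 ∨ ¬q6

The clause (q3) is unit, so q3 = True.
The clause (¬q5) is unit, so q5 = False.
But (q5) is also a unit clause — contradiction.

UNSATISFIABLE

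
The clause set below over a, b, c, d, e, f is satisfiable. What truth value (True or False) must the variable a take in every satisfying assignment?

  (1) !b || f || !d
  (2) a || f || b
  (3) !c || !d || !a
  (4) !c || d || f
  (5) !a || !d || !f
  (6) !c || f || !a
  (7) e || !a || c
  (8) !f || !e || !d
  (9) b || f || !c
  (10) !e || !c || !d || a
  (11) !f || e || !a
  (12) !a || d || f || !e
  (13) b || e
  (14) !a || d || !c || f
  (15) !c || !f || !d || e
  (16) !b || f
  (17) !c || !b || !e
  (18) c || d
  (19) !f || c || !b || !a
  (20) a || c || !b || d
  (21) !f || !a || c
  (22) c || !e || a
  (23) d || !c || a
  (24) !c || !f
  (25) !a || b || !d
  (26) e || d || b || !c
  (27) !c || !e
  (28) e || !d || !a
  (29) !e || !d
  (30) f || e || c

False

Suppose a = true.
Branch on c: set c = false.
Unit clause (e) forces e = true.
Unit clause (d) forces d = true.
But (!d) is also a unit clause — contradiction.
That branch fails; take c = true instead.
Unit clause (!d) forces d = false.
Unit clause (f) forces f = true.
But (!f) is also a unit clause — contradiction.
Neither c = true nor c = false works.
So every satisfying assignment has a = False.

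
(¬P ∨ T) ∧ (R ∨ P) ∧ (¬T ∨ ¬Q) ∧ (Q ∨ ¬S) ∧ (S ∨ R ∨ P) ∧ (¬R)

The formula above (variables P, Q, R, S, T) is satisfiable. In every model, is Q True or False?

False

Suppose Q = True.
The clause (¬T) is unit, so T = False.
The clause (¬P) is unit, so P = False.
The clause (R) is unit, so R = True.
Now (¬R) is unsatisfied and unit — conflict.
So every satisfying assignment has Q = False.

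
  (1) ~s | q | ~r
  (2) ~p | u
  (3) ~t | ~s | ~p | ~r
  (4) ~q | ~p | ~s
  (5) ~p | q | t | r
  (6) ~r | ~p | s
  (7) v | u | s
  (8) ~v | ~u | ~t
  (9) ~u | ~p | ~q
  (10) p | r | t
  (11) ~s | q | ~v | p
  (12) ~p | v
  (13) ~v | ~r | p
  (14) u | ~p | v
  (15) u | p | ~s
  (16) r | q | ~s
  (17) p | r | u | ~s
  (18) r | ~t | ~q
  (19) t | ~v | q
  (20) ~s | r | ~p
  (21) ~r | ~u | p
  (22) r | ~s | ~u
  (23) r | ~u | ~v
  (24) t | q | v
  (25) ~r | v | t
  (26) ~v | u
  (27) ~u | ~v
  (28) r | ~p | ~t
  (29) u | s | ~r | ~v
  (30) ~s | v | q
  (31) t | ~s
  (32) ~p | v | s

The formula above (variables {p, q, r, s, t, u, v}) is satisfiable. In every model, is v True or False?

False

Suppose v = 1.
From the singleton clause (u), u = 1.
Now (~u) is unsatisfied and unit — conflict.
So every satisfying assignment has v = False.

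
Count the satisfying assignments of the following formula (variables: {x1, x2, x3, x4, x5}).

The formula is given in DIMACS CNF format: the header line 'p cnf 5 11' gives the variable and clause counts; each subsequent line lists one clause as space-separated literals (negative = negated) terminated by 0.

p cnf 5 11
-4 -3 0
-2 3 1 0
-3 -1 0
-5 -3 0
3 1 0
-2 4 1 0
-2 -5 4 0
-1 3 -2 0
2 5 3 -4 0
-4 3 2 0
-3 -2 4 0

There are 2^5 = 32 truth assignments over (x1, x2, x3, x4, x5).
Split on x4. With x4 = True, the clauses containing x4 are satisfied and ¬x4 drops from the rest; 0 of the 2^4 = 16 assignments to the other variables satisfy what remains.
With x4 = False, by the same count on the reduced clause set, 3 assignments work.
Total: 0 + 3 = 3.

3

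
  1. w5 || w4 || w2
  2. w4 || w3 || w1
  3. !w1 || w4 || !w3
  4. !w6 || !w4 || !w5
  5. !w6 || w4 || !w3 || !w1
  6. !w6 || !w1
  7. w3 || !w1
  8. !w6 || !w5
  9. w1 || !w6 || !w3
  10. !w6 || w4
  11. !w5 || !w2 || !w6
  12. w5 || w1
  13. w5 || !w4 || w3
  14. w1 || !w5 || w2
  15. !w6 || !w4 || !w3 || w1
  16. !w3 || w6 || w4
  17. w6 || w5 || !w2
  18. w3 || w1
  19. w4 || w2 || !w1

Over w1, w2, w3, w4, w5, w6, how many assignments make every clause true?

There are 2^6 = 64 truth assignments over (w1, w2, w3, w4, w5, w6).
Split on w2. With w2 = true, the clauses containing w2 are satisfied and !w2 drops from the rest; 2 of the 2^5 = 32 assignments to the other variables satisfy what remains.
With w2 = false, by the same count on the reduced clause set, 2 assignments work.
(One model: w1=F, w2=T, w3=T, w4=T, w5=T, w6=F.)
Total: 2 + 2 = 4.

4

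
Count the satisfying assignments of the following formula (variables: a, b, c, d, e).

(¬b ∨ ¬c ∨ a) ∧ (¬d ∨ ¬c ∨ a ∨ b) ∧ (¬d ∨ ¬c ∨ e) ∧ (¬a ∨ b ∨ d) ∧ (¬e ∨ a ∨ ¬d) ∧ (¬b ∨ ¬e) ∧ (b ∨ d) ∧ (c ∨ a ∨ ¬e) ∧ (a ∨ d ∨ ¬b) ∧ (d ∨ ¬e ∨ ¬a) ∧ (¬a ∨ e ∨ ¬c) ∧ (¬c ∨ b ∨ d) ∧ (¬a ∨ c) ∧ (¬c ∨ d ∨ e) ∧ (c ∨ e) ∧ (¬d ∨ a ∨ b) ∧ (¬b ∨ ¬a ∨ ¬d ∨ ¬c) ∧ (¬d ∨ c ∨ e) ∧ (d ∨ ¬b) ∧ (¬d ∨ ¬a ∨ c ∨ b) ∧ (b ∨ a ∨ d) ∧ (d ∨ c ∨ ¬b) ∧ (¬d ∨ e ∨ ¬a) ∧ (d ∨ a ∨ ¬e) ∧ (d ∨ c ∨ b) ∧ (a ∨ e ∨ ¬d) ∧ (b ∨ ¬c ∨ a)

There are 2^5 = 32 truth assignments over (a, b, c, d, e).
Split on b. With b = True, the clauses containing b are satisfied and ¬b drops from the rest; 0 of the 2^4 = 16 assignments to the other variables satisfy what remains.
With b = False, by the same count on the reduced clause set, 1 assignment works.
(One model: a=T, b=F, c=T, d=T, e=T.)
Total: 0 + 1 = 1.

1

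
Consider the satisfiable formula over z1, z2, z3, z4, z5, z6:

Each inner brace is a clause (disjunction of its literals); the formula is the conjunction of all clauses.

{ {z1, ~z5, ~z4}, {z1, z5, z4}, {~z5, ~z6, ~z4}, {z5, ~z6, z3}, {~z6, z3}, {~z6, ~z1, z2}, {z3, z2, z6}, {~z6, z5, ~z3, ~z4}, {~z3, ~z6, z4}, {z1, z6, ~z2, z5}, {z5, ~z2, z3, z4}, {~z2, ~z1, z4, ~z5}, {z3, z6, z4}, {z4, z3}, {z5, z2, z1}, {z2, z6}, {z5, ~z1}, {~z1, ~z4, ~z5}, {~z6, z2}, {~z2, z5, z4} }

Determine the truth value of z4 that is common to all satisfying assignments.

False

Suppose z4 = 1.
Branch on z1: set z1 = 1.
From the singleton clause (z5), z5 = 1.
That conflicts with the unit clause (~z5).
So z1 must be the other value — set z1 = 0.
From the singleton clause (~z5), z5 = 0.
From the singleton clause (z2), z2 = 1.
From the singleton clause (z6), z6 = 1.
From the singleton clause (z3), z3 = 1.
That conflicts with the unit clause (~z3).
Both values of z1 lead to a conflict.
So every satisfying assignment has z4 = False.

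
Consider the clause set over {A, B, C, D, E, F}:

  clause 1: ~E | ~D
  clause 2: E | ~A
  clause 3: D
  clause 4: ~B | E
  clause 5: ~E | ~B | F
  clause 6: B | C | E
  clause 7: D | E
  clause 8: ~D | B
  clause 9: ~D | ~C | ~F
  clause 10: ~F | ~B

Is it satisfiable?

Unit clause (D) forces D = 1.
Unit clause (~E) forces E = 0.
Unit clause (~A) forces A = 0.
Unit clause (~B) forces B = 0.
That conflicts with the unit clause (B).
No assignment satisfies every clause.

No, unsatisfiable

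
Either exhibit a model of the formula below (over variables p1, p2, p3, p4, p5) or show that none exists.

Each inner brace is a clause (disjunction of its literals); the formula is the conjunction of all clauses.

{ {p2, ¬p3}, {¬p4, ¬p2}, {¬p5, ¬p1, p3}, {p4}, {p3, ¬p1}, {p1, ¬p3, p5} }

p1: False,  p2: False,  p3: False,  p4: True,  p5: True

From the singleton clause (p4), p4 = True.
From the singleton clause (¬p2), p2 = False.
From the singleton clause (¬p3), p3 = False.
From the singleton clause (¬p1), p1 = False.
All clauses hold; p5 can take either value.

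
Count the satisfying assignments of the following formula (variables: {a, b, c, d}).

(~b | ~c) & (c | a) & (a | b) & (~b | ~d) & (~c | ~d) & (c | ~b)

There are 2^4 = 16 truth assignments over (a, b, c, d).
Split on a. With a = 1, the clauses containing a are satisfied and ~a drops from the rest; 3 of the 2^3 = 8 assignments to the other variables satisfy what remains.
With a = 0, by the same count on the reduced clause set, 0 assignments work.
(One model: a=T, b=F, c=F, d=F.)
Total: 3 + 0 = 3.

3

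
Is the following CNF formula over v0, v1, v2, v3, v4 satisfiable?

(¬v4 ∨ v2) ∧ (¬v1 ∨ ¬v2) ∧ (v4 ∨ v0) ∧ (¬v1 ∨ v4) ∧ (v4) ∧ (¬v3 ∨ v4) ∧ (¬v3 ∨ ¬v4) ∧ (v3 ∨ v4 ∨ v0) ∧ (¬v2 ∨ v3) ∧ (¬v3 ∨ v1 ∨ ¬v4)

Unsatisfiable

From the singleton clause (v4), v4 = True.
From the singleton clause (v2), v2 = True.
From the singleton clause (¬v1), v1 = False.
From the singleton clause (¬v3), v3 = False.
But (v3) is also a unit clause — contradiction.
No assignment satisfies every clause.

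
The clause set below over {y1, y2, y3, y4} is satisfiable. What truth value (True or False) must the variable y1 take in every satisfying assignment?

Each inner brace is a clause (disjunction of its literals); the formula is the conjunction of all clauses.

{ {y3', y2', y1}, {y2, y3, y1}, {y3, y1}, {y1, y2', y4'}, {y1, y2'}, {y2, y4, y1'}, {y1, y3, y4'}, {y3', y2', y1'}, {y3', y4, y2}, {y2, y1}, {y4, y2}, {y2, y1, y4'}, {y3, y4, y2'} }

True

Suppose y1 = 0.
(y3) alone gives y3 = 1.
(y2') alone gives y2 = 0.
Now (y2) is unsatisfied and unit — conflict.
So every satisfying assignment has y1 = True.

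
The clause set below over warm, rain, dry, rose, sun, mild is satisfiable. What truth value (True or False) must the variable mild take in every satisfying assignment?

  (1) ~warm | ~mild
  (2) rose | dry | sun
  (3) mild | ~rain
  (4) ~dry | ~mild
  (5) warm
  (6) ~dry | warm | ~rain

Suppose mild = 1.
From the singleton clause (~warm), warm = 0.
That conflicts with the unit clause (warm).
So every satisfying assignment has mild = False.

False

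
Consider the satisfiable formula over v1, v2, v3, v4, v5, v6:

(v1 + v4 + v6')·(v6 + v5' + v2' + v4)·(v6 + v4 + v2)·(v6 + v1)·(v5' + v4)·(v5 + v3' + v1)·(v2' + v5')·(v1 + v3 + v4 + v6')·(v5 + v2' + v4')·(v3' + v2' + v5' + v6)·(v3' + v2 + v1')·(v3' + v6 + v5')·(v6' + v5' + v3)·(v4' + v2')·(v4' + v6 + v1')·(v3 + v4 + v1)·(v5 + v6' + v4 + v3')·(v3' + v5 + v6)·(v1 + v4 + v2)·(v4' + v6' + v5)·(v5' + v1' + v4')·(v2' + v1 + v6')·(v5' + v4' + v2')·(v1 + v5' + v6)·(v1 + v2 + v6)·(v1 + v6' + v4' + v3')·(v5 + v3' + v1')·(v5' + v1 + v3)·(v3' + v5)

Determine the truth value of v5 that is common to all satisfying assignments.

False

Suppose v5 = 1.
From the singleton clause (v4), v4 = 1.
From the singleton clause (v2'), v2 = 0.
From the singleton clause (v1'), v1 = 0.
From the singleton clause (v6), v6 = 1.
From the singleton clause (v3), v3 = 1.
That conflicts with the unit clause (v3').
So every satisfying assignment has v5 = False.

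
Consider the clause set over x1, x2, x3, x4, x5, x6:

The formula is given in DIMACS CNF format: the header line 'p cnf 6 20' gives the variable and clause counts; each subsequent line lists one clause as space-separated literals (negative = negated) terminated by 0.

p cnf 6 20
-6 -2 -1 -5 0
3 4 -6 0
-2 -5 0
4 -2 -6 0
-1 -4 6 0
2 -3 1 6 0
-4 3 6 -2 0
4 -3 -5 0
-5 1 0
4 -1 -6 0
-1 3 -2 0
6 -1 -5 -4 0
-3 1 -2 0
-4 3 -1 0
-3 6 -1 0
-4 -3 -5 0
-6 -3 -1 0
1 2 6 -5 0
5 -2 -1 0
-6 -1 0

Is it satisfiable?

Branch on x2: set x2 = False.
Branch on x5: set x5 = False.
Branch on x6: set x6 = False.
Branch on x1: set x1 = False.
From the singleton clause (¬x3), x3 = False.
No clause remains; x4 is free.
A satisfying assignment: x1: False,  x2: False,  x3: False,  x4: False,  x5: False,  x6: False.

Yes, satisfiable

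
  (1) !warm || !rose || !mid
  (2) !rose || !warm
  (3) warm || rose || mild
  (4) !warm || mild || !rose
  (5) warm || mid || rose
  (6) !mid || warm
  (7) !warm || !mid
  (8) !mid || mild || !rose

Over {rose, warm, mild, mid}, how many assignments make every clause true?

4

There are 2^4 = 16 truth assignments over (rose, warm, mild, mid).
Check each against the 8 clauses (columns in the order rose, warm, mild, mid):
  F F F F  ✗ fails (warm || rose || mild)
  F F F T  ✗ fails (warm || rose || mild)
  F F T F  ✗ fails (warm || mid || rose)
  F F T T  ✗ fails (!mid || warm)
  F T F F  ✓ satisfies all
  F T F T  ✗ fails (!warm || !mid)
  F T T F  ✓ satisfies all
  F T T T  ✗ fails (!warm || !mid)
  T F F F  ✓ satisfies all
  T F F T  ✗ fails (!mid || warm)
  T F T F  ✓ satisfies all
  T F T T  ✗ fails (!mid || warm)
  T T F F  ✗ fails (!rose || !warm)
  T T F T  ✗ fails (!warm || !rose || !mid)
  T T T F  ✗ fails (!rose || !warm)
  T T T T  ✗ fails (!warm || !rose || !mid)
4 of the 16 rows are models.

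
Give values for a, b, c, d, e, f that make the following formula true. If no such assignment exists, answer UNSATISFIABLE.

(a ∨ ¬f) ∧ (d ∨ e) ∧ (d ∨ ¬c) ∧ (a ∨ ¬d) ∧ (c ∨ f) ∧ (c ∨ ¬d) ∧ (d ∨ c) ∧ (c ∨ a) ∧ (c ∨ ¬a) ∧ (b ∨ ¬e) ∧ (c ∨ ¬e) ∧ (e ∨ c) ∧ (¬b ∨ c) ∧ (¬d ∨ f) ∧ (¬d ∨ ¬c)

Try a = True.
Unit clause (c) forces c = True.
Unit clause (d) forces d = True.
That conflicts with the unit clause (¬d).
Undo a and try a = False.
Unit clause (¬f) forces f = False.
Unit clause (¬d) forces d = False.
Unit clause (e) forces e = True.
Unit clause (¬c) forces c = False.
That conflicts with the unit clause (c).
Either choice for a ends in contradiction.

UNSATISFIABLE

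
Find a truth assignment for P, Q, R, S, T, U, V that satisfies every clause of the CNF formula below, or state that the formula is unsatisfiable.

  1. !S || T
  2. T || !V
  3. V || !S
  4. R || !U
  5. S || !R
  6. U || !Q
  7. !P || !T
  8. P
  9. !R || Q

P ↦ true, Q ↦ false, R ↦ false, S ↦ false, T ↦ false, U ↦ false, V ↦ false

From the singleton clause (P), P = true.
From the singleton clause (!T), T = false.
From the singleton clause (!S), S = false.
From the singleton clause (!V), V = false.
From the singleton clause (!R), R = false.
From the singleton clause (!U), U = false.
From the singleton clause (!Q), Q = false.
This assignment satisfies each clause.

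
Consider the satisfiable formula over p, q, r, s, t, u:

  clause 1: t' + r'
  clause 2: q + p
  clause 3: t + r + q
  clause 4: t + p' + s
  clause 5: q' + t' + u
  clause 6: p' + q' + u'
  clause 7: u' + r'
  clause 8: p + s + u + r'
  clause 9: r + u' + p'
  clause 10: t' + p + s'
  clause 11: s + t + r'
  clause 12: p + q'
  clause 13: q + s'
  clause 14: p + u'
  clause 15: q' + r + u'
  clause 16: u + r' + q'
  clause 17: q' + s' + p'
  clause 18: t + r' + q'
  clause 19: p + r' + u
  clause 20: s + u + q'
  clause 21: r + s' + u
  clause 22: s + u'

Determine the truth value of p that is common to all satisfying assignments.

True

Suppose p = 0.
(q) alone gives q = 1.
That conflicts with the unit clause (q').
So every satisfying assignment has p = True.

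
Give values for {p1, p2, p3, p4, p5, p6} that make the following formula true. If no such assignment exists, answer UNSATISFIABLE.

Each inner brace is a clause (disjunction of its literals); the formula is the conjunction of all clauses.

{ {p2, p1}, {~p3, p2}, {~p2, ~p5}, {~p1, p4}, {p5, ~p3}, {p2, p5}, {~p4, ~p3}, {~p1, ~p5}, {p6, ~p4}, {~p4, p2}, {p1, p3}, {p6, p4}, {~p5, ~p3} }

p1=1, p2=1, p3=0, p4=1, p5=0, p6=1

Try p2 = 1.
(~p5) alone gives p5 = 0.
(~p3) alone gives p3 = 0.
(p1) alone gives p1 = 1.
(p4) alone gives p4 = 1.
(p6) alone gives p6 = 1.
All clauses are satisfied.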